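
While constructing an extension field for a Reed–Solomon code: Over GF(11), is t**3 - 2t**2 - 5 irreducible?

Write h(t) = t**3 - 2t**2 - 5.
Check each element of GF(11) for a root: h(0)=6, h(1)=5, h(2)=6, h(3)=4, h(4)=5, h(5)=4, h(6)=7, h(7)=9, h(8)=5, h(9)=1, h(10)=3.
No roots. A degree-3 polynomial over a field with no linear factor is irreducible.

Yes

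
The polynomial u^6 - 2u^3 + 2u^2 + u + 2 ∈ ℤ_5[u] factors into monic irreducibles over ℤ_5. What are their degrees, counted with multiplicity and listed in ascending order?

1, 2, 3

Write h(u) = u^6 - 2u^3 + 2u^2 + u + 2.
Roots in ℤ_5: h(0) = 2; h(1) = 4; h(2) = 0 → root; h(3) = 3; h(4) = 1.
Linear factors from roots: (u - 2).
Complete factorization: h(u) = (u - 2)·(u^2 + 2)·(u^3 + 2u^2 + 2u + 2).
Factor degrees with multiplicity: 1 + 2 + 3 = 6.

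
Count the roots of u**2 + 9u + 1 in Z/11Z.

Write g(u) = u**2 + 9u + 1.
Evaluate at each of the 11 elements of Z/11Z:
g(0) = 1; g(1) = 0 → root; g(2) = 1; g(3) = 4; g(4) = 9; g(5) = 5; g(6) = 3; g(7) = 3; g(8) = 5; g(9) = 9; g(10) = 4.
Roots: {1}.

1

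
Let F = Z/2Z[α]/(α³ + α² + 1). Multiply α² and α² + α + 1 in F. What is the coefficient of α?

Multiply in Z/2Z[α]: (α²)·(α² + α + 1) = α⁴ + α³ + α².
Reduce using α³ ≡ α² + 1 (mod α³ + α² + 1).
Reduced: α² + α.

1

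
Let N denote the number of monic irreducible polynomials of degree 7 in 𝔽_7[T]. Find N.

117648

The number of monic irreducibles of degree 7 over GF(7) is (1/7)·Σ_{d∣7} μ(7/d) 7^d.
Divisors of 7: 1, 7; μ(7/d) for each: -1, 1.
Σ = − 7^1 + 7^7 = 823536.
N = 823536/7 = 117648.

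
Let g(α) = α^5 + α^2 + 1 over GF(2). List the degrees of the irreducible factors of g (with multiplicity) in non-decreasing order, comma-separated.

5

Roots in GF(2): g(0) = 1; g(1) = 1.
Complete factorization: g(α) = (α^5 + α^2 + 1).
Factor degrees with multiplicity: 5 = 5.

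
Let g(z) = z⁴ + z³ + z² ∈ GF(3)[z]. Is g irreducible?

No

Check for roots in GF(3): g(0) = 0 → root; g(1) = 0 → root; g(2) = 1.
g(0) = 0, so (z) divides g(z); g is reducible.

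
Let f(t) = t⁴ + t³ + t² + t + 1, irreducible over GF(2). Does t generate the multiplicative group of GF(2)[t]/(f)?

No

|GF(2^4)^×| = 2^4 − 1 = 15. Prime factorization: 15 = 3·5.
f is primitive ⇔ t has order 15 in GF(2)[t]/(f), i.e. t^(15/q) ≠ 1 for each prime q | 15.
t^(5) mod f = 1
t^(3) mod f = t³.
Since t^(5) = 1, the order of t divides 5 < 15; not primitive.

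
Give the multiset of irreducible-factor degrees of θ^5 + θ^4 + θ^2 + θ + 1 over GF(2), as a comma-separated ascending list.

5

Write f(θ) = θ^5 + θ^4 + θ^2 + θ + 1.
Roots in GF(2): f(0) = 1; f(1) = 1.
Complete factorization: f(θ) = (θ^5 + θ^4 + θ^2 + θ + 1).
Factor degrees with multiplicity: 5 = 5.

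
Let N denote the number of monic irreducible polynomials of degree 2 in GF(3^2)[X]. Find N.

Gauss's count: N_{9}(2) = (1/2) Σ_{d|2} μ(2/d)·9^d.
Divisors of 2: 1, 2; μ(2/d) for each: -1, 1.
Σ = − 9^1 + 9^2 = 72.
N = 72/2 = 36.

36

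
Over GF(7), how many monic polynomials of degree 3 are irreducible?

112

x^(7^3) − x is the product of all monic irreducibles of degree dividing 3; Möbius inversion gives N = (1/3) Σ μ(3/d)·7^d.
Divisors of 3: 1, 3; μ(3/d) for each: -1, 1.
Σ = − 7^1 + 7^3 = 336.
N = 336/3 = 112.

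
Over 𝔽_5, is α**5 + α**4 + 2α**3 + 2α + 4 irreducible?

Write g(α) = α**5 + α**4 + 2α**3 + 2α + 4.
Check for roots in 𝔽_5: g(0) = 4; g(1) = 0 → root; g(2) = 2; g(3) = 3; g(4) = 0 → root.
g(1) = 0, so (α − 1) divides g(α); g is reducible.

No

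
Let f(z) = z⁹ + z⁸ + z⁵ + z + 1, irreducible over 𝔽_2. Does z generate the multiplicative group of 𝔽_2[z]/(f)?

|GF(2^9)^×| = 2^9 − 1 = 511. Prime factorization: 511 = 7·73.
f is primitive ⇔ z has order 511 in GF(2)[z]/(f), i.e. z^(511/q) ≠ 1 for each prime q | 511.
z^(73) mod f = z⁸ + z⁵ + z⁴ + z³.
z^(7) mod f = z⁷.
None equal 1, so z has full order 511; f is primitive.

Yes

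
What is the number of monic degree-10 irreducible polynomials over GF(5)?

x^(5^10) − x is the product of all monic irreducibles of degree dividing 10; Möbius inversion gives N = (1/10) Σ μ(10/d)·5^d.
Divisors of 10: 1, 2, 5, 10; μ(10/d) for each: 1, -1, -1, 1.
Σ = 5^1 − 5^2 − 5^5 + 5^10 = 9762480.
N = 9762480/10 = 976248.

976248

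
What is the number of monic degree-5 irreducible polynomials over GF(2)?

By the necklace-counting formula, N_2(5) = (1/5) Σ_{d|5} μ(5/d)·2^d.
Divisors of 5: 1, 5; μ(5/d) for each: -1, 1.
Σ = − 2^1 + 2^5 = 30.
N = 30/5 = 6.

6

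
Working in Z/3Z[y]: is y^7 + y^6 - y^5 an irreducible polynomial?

Write m(y) = y^7 + y^6 - y^5.
Check for roots in Z/3Z: m(0) = 0 → root; m(1) = 1; m(2) = 1.
m(0) = 0, so (y) divides m(y); m is reducible.

No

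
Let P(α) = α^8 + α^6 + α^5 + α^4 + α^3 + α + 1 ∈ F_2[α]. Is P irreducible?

Check for roots in F_2: P(0) = 1; P(1) = 1.
No roots, so no linear factors.
Monic irreducibles of degree 2 over GF(2): α^2 + α + 1.
None of them divide P (all give nonzero remainder).
Monic irreducibles of degree 3 over GF(2): α^3 + α + 1, α^3 + α^2 + 1.
None of them divide P (all give nonzero remainder).
Monic irreducibles of degree 4 over GF(2): α^4 + α + 1, α^4 + α^3 + 1, α^4 + α^3 + α^2 + α + 1.
None of them divide P (all give nonzero remainder).
No irreducible factor of degree ≤ 4 exists, so P is irreducible over GF(2).

Yes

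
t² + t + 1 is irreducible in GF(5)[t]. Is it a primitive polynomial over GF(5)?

No

Write f(t) = t² + t + 1.
|GF(5^2)^×| = 5^2 − 1 = 24. Prime factorization: 24 = 2^3·3.
f is primitive ⇔ t has order 24 in GF(5)[t]/(f), i.e. t^(24/q) ≠ 1 for each prime q | 24.
t^(12) mod f = 1
t^(8) mod f = 4t + 4.
Since t^(12) = 1, the order of t divides 12 < 24; not primitive.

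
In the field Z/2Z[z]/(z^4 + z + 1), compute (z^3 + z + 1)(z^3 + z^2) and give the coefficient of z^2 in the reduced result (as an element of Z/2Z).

1

Multiply in Z/2Z[z]: (z^3 + z + 1)·(z^3 + z^2) = z^6 + z^5 + z^4 + z^2.
Reduce using z^4 ≡ z + 1 (mod z^4 + z + 1).
Reduced: z^3 + z^2 + 1.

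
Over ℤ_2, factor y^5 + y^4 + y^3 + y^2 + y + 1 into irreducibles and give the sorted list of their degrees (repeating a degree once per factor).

Write h(y) = y^5 + y^4 + y^3 + y^2 + y + 1.
Roots in ℤ_2: h(0) = 1; h(1) = 0 → root.
Linear factors from roots: (y + 1).
Complete factorization: h(y) = (y + 1)·(y^2 + y + 1)^2.
Factor degrees with multiplicity: 1 + 2 + 2 = 5.

1, 2, 2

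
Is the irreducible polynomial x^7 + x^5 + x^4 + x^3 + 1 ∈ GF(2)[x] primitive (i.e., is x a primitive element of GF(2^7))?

Write f(x) = x^7 + x^5 + x^4 + x^3 + 1.
|GF(2^7)^×| = 2^7 − 1 = 127. Prime factorization: 127 = 127.
f is primitive ⇔ x has order 127 in GF(2)[x]/(f), i.e. x^(127/q) ≠ 1 for each prime q | 127.
x^(1) mod f = x.
None equal 1, so x has full order 127; f is primitive.

Yes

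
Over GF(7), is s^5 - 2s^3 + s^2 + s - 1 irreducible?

Write f(s) = s^5 - 2s^3 + s^2 + s - 1.
Check for roots in GF(7): f(0) = 6; f(1) = 0 → root; f(2) = 0 → root; f(3) = 4; f(4) = 5; f(5) = 6; f(6) = 0 → root.
f(1) = 0, so (s − 1) divides f(s); f is reducible.

No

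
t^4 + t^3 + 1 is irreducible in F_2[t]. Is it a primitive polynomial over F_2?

Yes

Write f(t) = t^4 + t^3 + 1.
|GF(2^4)^×| = 2^4 − 1 = 15. Prime factorization: 15 = 3·5.
f is primitive ⇔ t has order 15 in GF(2)[t]/(f), i.e. t^(15/q) ≠ 1 for each prime q | 15.
t^(5) mod f = t^3 + t + 1.
t^(3) mod f = t^3.
None equal 1, so t has full order 15; f is primitive.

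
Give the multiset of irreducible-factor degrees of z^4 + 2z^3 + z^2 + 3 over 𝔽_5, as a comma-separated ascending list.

Write g(z) = z^4 + 2z^3 + z^2 + 3.
Roots in 𝔽_5: g(0) = 3; g(1) = 2; g(2) = 4; g(3) = 2; g(4) = 3.
Complete factorization: g(z) = (z^2 + 3z + 3)·(z^2 + 4z + 1).
Factor degrees with multiplicity: 2 + 2 = 4.

2, 2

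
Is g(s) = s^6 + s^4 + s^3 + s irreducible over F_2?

Check for roots in F_2: g(0) = 0 → root; g(1) = 0 → root.
g(0) = 0, so (s) divides g(s); g is reducible.

No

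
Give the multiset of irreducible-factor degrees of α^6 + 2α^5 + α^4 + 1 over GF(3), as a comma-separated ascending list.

6

Write f(α) = α^6 + 2α^5 + α^4 + 1.
Roots in GF(3): f(0) = 1; f(1) = 2; f(2) = 1.
Complete factorization: f(α) = (α^6 + 2α^5 + α^4 + 1).
Factor degrees with multiplicity: 6 = 6.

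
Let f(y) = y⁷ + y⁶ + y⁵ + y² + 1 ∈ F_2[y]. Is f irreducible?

Check for roots in F_2: f(0) = 1; f(1) = 1.
No roots, so no linear factors.
Monic irreducibles of degree 2 over GF(2): y² + y + 1.
None of them divide f (all give nonzero remainder).
Monic irreducibles of degree 3 over GF(2): y³ + y + 1, y³ + y² + 1.
None of them divide f (all give nonzero remainder).
No irreducible factor of degree ≤ 3 exists, so f is irreducible over GF(2).

Yes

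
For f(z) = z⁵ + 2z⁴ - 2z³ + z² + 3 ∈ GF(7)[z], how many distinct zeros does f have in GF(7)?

1

Evaluate at each of the 7 elements of GF(7):
f(0) = 3; f(1) = 5; f(2) = 6; f(3) = 6; f(4) = 6; f(5) = 2; f(6) = 0 → root.
Roots: {6}.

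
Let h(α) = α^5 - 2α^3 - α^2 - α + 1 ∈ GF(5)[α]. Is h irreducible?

Yes

Check for roots in GF(5): h(0) = 1; h(1) = 3; h(2) = 1; h(3) = 3; h(4) = 2.
No roots, so no linear factors.
Degree-2 irreducible divisors: test the 10 monic irreducibles of degree 2 over GF(5).
None of them divide h (all give nonzero remainder).
No irreducible factor of degree ≤ 2 exists, so h is irreducible over GF(5).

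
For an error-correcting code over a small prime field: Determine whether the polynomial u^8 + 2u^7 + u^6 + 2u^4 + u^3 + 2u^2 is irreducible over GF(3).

No

Write f(u) = u^8 + 2u^7 + u^6 + 2u^4 + u^3 + 2u^2.
Check for roots in GF(3): f(0) = 0 → root; f(1) = 0 → root; f(2) = 0 → root.
f(0) = 0, so (u) divides f(u); f is reducible.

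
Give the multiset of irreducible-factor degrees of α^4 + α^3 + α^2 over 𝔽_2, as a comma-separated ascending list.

Write g(α) = α^4 + α^3 + α^2.
Roots in 𝔽_2: g(0) = 0 → root; g(1) = 1.
Linear factors from roots: (α).
Complete factorization: g(α) = (α)^2·(α^2 + α + 1).
Factor degrees with multiplicity: 1 + 1 + 2 = 4.

1, 1, 2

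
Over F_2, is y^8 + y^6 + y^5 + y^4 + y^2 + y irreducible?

Write m(y) = y^8 + y^6 + y^5 + y^4 + y^2 + y.
Check for roots in F_2: m(0) = 0 → root; m(1) = 0 → root.
m(0) = 0, so (y) divides m(y); m is reducible.

No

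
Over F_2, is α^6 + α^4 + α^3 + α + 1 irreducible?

Yes

Write m(α) = α^6 + α^4 + α^3 + α + 1.
Check for roots in F_2: m(0) = 1; m(1) = 1.
No roots, so no linear factors.
Monic irreducibles of degree 2 over GF(2): α^2 + α + 1.
None of them divide m (all give nonzero remainder).
Monic irreducibles of degree 3 over GF(2): α^3 + α + 1, α^3 + α^2 + 1.
None of them divide m (all give nonzero remainder).
No irreducible factor of degree ≤ 3 exists, so m is irreducible over GF(2).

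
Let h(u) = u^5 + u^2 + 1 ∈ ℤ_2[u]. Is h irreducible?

Check for roots in ℤ_2: h(0) = 1; h(1) = 1.
No roots, so no linear factors.
Monic irreducibles of degree 2 over GF(2): u^2 + u + 1.
None of them divide h (all give nonzero remainder).
No irreducible factor of degree ≤ 2 exists, so h is irreducible over GF(2).

Yes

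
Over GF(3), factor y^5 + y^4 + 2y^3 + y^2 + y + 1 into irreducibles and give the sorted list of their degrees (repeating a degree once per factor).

5

Write g(y) = y^5 + y^4 + 2y^3 + y^2 + y + 1.
Roots in GF(3): g(0) = 1; g(1) = 1; g(2) = 2.
Complete factorization: g(y) = (y^5 + y^4 + 2y^3 + y^2 + y + 1).
Factor degrees with multiplicity: 5 = 5.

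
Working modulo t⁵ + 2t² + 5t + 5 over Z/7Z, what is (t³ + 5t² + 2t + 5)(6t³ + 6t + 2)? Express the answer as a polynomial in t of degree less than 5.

4t^4 + t^3 + 2t^2 + t

Multiply in Z/7Z[t]: (t³ + 5t² + 2t + 5)·(6t³ + 6t + 2) = 6t⁶ + 2t⁵ + 4t⁴ + 6t³ + t² + 6t + 3.
Reduce using t⁵ ≡ 5t² + 2t + 2 (mod t⁵ + 2t² + 5t + 5).
Reduced: 4t⁴ + t³ + 2t² + t.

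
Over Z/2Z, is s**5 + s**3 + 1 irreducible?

Yes

Write P(s) = s**5 + s**3 + 1.
Check for roots in Z/2Z: P(0) = 1; P(1) = 1.
No roots, so no linear factors.
Monic irreducibles of degree 2 over GF(2): s**2 + s + 1.
None of them divide P (all give nonzero remainder).
No irreducible factor of degree ≤ 2 exists, so P is irreducible over GF(2).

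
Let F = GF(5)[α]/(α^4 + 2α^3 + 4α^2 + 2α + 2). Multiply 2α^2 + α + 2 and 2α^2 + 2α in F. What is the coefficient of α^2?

0

Multiply in GF(5)[α]: (2α^2 + α + 2)·(2α^2 + 2α) = 4α^4 + α^3 + α^2 + 4α.
Reduce using α^4 ≡ 3α^3 + α^2 + 3α + 3 (mod α^4 + 2α^3 + 4α^2 + 2α + 2).
Reduced: 3α^3 + α + 2.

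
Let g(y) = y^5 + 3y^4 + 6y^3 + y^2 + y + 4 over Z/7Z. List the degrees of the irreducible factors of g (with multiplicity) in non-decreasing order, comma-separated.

1, 2, 2

Linear factors from roots: (y + 1).
Complete factorization: g(y) = (y + 1)·(y^2 + 2)·(y^2 + 2y + 2).
Factor degrees with multiplicity: 1 + 2 + 2 = 5.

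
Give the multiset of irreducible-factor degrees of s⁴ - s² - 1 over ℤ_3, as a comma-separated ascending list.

Write h(s) = s⁴ - s² - 1.
Roots in ℤ_3: h(0) = 2; h(1) = 2; h(2) = 2.
Complete factorization: h(s) = (s⁴ - s² - 1).
Factor degrees with multiplicity: 4 = 4.

4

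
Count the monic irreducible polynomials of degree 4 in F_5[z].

150

By the necklace-counting formula, N_5(4) = (1/4) Σ_{d|4} μ(4/d)·5^d.
Divisors of 4: 1, 2, 4; μ(4/d) for each: 0, -1, 1.
Σ = − 5^2 + 5^4 = 600.
N = 600/4 = 150.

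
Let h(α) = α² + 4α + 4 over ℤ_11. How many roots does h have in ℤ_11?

Evaluate at each of the 11 elements of ℤ_11:
h(0) = 4; h(1) = 9; h(2) = 5; h(3) = 3; h(4) = 3; h(5) = 5; h(6) = 9; h(7) = 4; h(8) = 1; h(9) = 0 → root; h(10) = 1.
Roots: {9}.

1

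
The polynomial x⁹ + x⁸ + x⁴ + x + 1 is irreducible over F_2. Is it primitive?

Write f(x) = x⁹ + x⁸ + x⁴ + x + 1.
|GF(2^9)^×| = 2^9 − 1 = 511. Prime factorization: 511 = 7·73.
f is primitive ⇔ x has order 511 in GF(2)[x]/(f), i.e. x^(511/q) ≠ 1 for each prime q | 511.
x^(73) mod f = x⁴ + x³ + x + 1.
x^(7) mod f = x⁷.
None equal 1, so x has full order 511; f is primitive.

Yes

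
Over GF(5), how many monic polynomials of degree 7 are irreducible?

By the necklace-counting formula, N_5(7) = (1/7) Σ_{d|7} μ(7/d)·5^d.
Divisors of 7: 1, 7; μ(7/d) for each: -1, 1.
Σ = − 5^1 + 5^7 = 78120.
N = 78120/7 = 11160.

11160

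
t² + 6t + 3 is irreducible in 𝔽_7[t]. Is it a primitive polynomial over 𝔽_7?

Write f(t) = t² + 6t + 3.
|GF(7^2)^×| = 7^2 − 1 = 48. Prime factorization: 48 = 2^4·3.
f is primitive ⇔ t has order 48 in GF(7)[t]/(f), i.e. t^(48/q) ≠ 1 for each prime q | 48.
t^(24) mod f = 6.
t^(16) mod f = 2.
None equal 1, so t has full order 48; f is primitive.

Yes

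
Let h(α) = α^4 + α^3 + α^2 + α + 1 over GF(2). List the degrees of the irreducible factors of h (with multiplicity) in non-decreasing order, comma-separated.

Roots in GF(2): h(0) = 1; h(1) = 1.
Complete factorization: h(α) = (α^4 + α^3 + α^2 + α + 1).
Factor degrees with multiplicity: 4 = 4.

4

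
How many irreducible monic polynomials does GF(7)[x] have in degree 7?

117648

The number of monic irreducibles of degree 7 over GF(7) is (1/7)·Σ_{d∣7} μ(7/d) 7^d.
Divisors of 7: 1, 7; μ(7/d) for each: -1, 1.
Σ = − 7^1 + 7^7 = 823536.
N = 823536/7 = 117648.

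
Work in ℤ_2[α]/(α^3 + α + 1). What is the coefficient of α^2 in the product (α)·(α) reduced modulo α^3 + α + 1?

1

Multiply in ℤ_2[α]: (α)·(α) = α^2.
Reduced: α^2.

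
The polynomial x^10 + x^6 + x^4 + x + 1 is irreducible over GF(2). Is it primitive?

Write f(x) = x^10 + x^6 + x^4 + x + 1.
|GF(2^10)^×| = 2^10 − 1 = 1023. Prime factorization: 1023 = 3·11·31.
f is primitive ⇔ x has order 1023 in GF(2)[x]/(f), i.e. x^(1023/q) ≠ 1 for each prime q | 1023.
x^(341) mod f = 1
x^(93) mod f = x^9 + x^7 + x^5 + 1.
x^(33) mod f = x^8 + x^6 + x^3 + x.
Since x^(341) = 1, the order of x divides 341 < 1023; not primitive.

No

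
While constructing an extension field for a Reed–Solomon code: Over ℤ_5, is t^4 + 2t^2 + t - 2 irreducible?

No

Write g(t) = t^4 + 2t^2 + t - 2.
Check for roots in ℤ_5: g(0) = 3; g(1) = 2; g(2) = 4; g(3) = 0 → root; g(4) = 0 → root.
g(3) = 0, so (t − 3) divides g(t); g is reducible.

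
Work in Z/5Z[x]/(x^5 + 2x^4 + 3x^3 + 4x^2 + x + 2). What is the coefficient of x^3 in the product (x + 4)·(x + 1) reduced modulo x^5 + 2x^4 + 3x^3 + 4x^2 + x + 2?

0

Multiply in Z/5Z[x]: (x + 4)·(x + 1) = x^2 + 4.
Reduced: x^2 + 4.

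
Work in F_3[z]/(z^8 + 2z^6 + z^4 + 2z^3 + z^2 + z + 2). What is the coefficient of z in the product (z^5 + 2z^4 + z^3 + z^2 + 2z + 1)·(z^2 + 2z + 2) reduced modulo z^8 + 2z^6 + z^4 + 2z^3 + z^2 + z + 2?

0

Multiply in F_3[z]: (z^5 + 2z^4 + z^3 + z^2 + 2z + 1)·(z^2 + 2z + 2) = z^7 + z^6 + z^5 + z^4 + z^2 + 2.
Reduced: z^7 + z^6 + z^5 + z^4 + z^2 + 2.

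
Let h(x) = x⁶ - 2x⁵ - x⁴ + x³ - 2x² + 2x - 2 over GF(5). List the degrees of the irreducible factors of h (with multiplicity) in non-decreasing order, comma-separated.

1, 1, 2, 2

Roots in GF(5): h(0) = 3; h(1) = 2; h(2) = 1; h(3) = 0 → root; h(4) = 0 → root.
Linear factors from roots: (x + 2), (x + 1).
Complete factorization: h(x) = (x + 1)·(x + 2)·(x² + 2x - 2)·(x² - 2x - 2).
Factor degrees with multiplicity: 1 + 1 + 2 + 2 = 6.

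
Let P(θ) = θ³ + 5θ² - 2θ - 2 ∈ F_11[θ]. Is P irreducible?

No

Check each element of F_11 for a root: P(0)=9, P(1)=2, P(2)=0, P(3)=9, P(4)=2, P(5)=7, P(6)=8, P(7)=0, P(8)=0, P(9)=3, P(10)=4.
P(2) = 0, so (θ − 2) divides P(θ); P is reducible.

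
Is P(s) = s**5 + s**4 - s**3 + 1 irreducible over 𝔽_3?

Check for roots in 𝔽_3: P(0) = 1; P(1) = 2; P(2) = 2.
No roots, so no linear factors.
Monic irreducibles of degree 2 over GF(3): s**2 + 1, s**2 + s - 1, s**2 - s - 1.
None of them divide P (all give nonzero remainder).
No irreducible factor of degree ≤ 2 exists, so P is irreducible over GF(3).

Yes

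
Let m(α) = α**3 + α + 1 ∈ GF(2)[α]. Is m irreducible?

Yes

Check for roots in GF(2): m(0) = 1; m(1) = 1.
No roots. A degree-3 polynomial over a field with no linear factor is irreducible.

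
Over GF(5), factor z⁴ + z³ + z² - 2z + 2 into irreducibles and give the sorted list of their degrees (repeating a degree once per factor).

Write h(z) = z⁴ + z³ + z² - 2z + 2.
Roots in GF(5): h(0) = 2; h(1) = 3; h(2) = 1; h(3) = 3; h(4) = 0 → root.
Linear factors from roots: (z + 1).
Complete factorization: h(z) = (z + 1)^2·(z² - z + 2).
Factor degrees with multiplicity: 1 + 1 + 2 = 4.

1, 1, 2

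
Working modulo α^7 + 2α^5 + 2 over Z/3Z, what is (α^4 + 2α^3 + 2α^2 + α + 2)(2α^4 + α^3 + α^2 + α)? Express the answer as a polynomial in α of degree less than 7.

2α^3 + α + 2

Multiply in Z/3Z[α]: (α^4 + 2α^3 + 2α^2 + α + 2)·(2α^4 + α^3 + α^2 + α) = 2α^8 + 2α^7 + α^6 + α^5 + 2α^3 + 2α.
Reduce using α^7 ≡ α^5 + 1 (mod α^7 + 2α^5 + 2).
Reduced: 2α^3 + α + 2.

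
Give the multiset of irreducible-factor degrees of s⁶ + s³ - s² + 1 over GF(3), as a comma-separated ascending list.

Write f(s) = s⁶ + s³ - s² + 1.
Roots in GF(3): f(0) = 1; f(1) = 2; f(2) = 0 → root.
Linear factors from roots: (s + 1).
Complete factorization: f(s) = (s + 1)·(s² - s - 1)·(s³ - s - 1).
Factor degrees with multiplicity: 1 + 2 + 3 = 6.

1, 2, 3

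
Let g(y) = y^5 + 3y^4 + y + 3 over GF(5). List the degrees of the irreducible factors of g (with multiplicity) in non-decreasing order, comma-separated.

Roots in GF(5): g(0) = 3; g(1) = 3; g(2) = 0 → root; g(3) = 2; g(4) = 4.
Linear factors from roots: (y + 3).
Complete factorization: g(y) = (y + 3)·(y^2 + 2)·(y^2 + 3).
Factor degrees with multiplicity: 1 + 2 + 2 = 5.

1, 2, 2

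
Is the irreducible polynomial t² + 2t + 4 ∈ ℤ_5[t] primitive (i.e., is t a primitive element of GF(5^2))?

Write f(t) = t² + 2t + 4.
|GF(5^2)^×| = 5^2 − 1 = 24. Prime factorization: 24 = 2^3·3.
f is primitive ⇔ t has order 24 in GF(5)[t]/(f), i.e. t^(24/q) ≠ 1 for each prime q | 24.
t^(12) mod f = 1
t^(8) mod f = 2t + 4.
Since t^(12) = 1, the order of t divides 12 < 24; not primitive.

No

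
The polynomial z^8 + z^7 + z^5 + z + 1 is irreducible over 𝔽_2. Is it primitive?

Write f(z) = z^8 + z^7 + z^5 + z + 1.
|GF(2^8)^×| = 2^8 − 1 = 255. Prime factorization: 255 = 3·5·17.
f is primitive ⇔ z has order 255 in GF(2)[z]/(f), i.e. z^(255/q) ≠ 1 for each prime q | 255.
z^(85) mod f = 1
z^(51) mod f = z^6 + z^4 + z^3 + z.
z^(15) mod f = z^5 + z^4 + z^3.
Since z^(85) = 1, the order of z divides 85 < 255; not primitive.

No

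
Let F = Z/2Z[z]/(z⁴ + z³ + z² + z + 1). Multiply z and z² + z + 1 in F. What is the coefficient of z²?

1

Multiply in Z/2Z[z]: (z)·(z² + z + 1) = z³ + z² + z.
Reduced: z³ + z² + z.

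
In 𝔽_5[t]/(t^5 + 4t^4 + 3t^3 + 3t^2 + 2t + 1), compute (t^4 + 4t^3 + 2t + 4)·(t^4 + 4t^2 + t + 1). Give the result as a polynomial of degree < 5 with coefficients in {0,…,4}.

t^4 + 2t^3 + t + 2

Multiply in 𝔽_5[t]: (t^4 + 4t^3 + 2t + 4)·(t^4 + 4t^2 + t + 1) = t^8 + 4t^7 + 4t^6 + 4t^5 + 4t^4 + 2t^3 + 3t^2 + t + 4.
Reduce using t^5 ≡ t^4 + 2t^3 + 2t^2 + 3t + 4 (mod t^5 + 4t^4 + 3t^3 + 3t^2 + 2t + 1).
Reduced: t^4 + 2t^3 + t + 2.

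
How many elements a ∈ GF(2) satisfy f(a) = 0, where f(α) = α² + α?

Evaluate at each of the 2 elements of GF(2):
f(0) = 0 → root; f(1) = 0 → root.
Roots: {0, 1}.

2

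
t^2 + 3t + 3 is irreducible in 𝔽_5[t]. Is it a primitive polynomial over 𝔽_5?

Yes

Write f(t) = t^2 + 3t + 3.
|GF(5^2)^×| = 5^2 − 1 = 24. Prime factorization: 24 = 2^3·3.
f is primitive ⇔ t has order 24 in GF(5)[t]/(f), i.e. t^(24/q) ≠ 1 for each prime q | 24.
t^(12) mod f = 4.
t^(8) mod f = t + 1.
None equal 1, so t has full order 24; f is primitive.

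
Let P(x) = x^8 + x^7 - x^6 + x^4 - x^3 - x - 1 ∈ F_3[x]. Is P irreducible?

Check for roots in F_3: P(0) = 2; P(1) = 2; P(2) = 1.
No roots, so no linear factors.
Monic irreducibles of degree 2 over GF(3): x^2 + 1, x^2 + x - 1, x^2 - x - 1.
None of them divide P (all give nonzero remainder).
Degree-3 irreducible divisors: test the 8 monic irreducibles of degree 3 over GF(3).
None of them divide P (all give nonzero remainder).
Degree-4 irreducible divisors: test the 18 monic irreducibles of degree 4 over GF(3).
None of them divide P (all give nonzero remainder).
No irreducible factor of degree ≤ 4 exists, so P is irreducible over GF(3).

Yes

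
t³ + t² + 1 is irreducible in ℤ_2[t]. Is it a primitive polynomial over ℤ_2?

Write f(t) = t³ + t² + 1.
|GF(2^3)^×| = 2^3 − 1 = 7. Prime factorization: 7 = 7.
f is primitive ⇔ t has order 7 in GF(2)[t]/(f), i.e. t^(7/q) ≠ 1 for each prime q | 7.
t^(1) mod f = t.
None equal 1, so t has full order 7; f is primitive.

Yes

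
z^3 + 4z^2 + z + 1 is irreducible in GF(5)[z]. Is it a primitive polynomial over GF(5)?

No

Write f(z) = z^3 + 4z^2 + z + 1.
|GF(5^3)^×| = 5^3 − 1 = 124. Prime factorization: 124 = 2^2·31.
f is primitive ⇔ z has order 124 in GF(5)[z]/(f), i.e. z^(124/q) ≠ 1 for each prime q | 124.
z^(62) mod f = 1
z^(4) mod f = 3z + 4.
Since z^(62) = 1, the order of z divides 62 < 124; not primitive.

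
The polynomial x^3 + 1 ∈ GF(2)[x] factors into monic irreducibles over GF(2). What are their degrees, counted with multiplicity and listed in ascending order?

1, 2

Write g(x) = x^3 + 1.
Roots in GF(2): g(0) = 1; g(1) = 0 → root.
Linear factors from roots: (x + 1).
Complete factorization: g(x) = (x + 1)·(x^2 + x + 1).
Factor degrees with multiplicity: 1 + 2 = 3.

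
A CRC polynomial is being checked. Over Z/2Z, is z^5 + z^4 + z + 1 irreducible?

No

Write g(z) = z^5 + z^4 + z + 1.
Check for roots in Z/2Z: g(0) = 1; g(1) = 0 → root.
g(1) = 0, so (z − 1) divides g(z); g is reducible.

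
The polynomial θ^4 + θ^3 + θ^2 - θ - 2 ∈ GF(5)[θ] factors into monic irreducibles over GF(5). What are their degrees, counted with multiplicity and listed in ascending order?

Write f(θ) = θ^4 + θ^3 + θ^2 - θ - 2.
Roots in GF(5): f(0) = 3; f(1) = 0 → root; f(2) = 4; f(3) = 2; f(4) = 0 → root.
Linear factors from roots: (θ - 1), (θ + 1).
Complete factorization: f(θ) = (θ + 1)·(θ - 1)·(θ^2 + θ + 2).
Factor degrees with multiplicity: 1 + 1 + 2 = 4.

1, 1, 2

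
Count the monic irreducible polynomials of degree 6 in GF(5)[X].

2580

x^(5^6) − x is the product of all monic irreducibles of degree dividing 6; Möbius inversion gives N = (1/6) Σ μ(6/d)·5^d.
Divisors of 6: 1, 2, 3, 6; μ(6/d) for each: 1, -1, -1, 1.
Σ = 5^1 − 5^2 − 5^3 + 5^6 = 15480.
N = 15480/6 = 2580.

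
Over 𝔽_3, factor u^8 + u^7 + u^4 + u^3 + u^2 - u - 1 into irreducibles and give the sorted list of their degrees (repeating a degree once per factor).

Write h(u) = u^8 + u^7 + u^4 + u^3 + u^2 - u - 1.
Roots in 𝔽_3: h(0) = 2; h(1) = 0 → root; h(2) = 1.
Linear factors from roots: (u - 1).
Complete factorization: h(u) = (u - 1)·(u^2 + 1)·(u^2 - u - 1)·(u^3 - u - 1).
Factor degrees with multiplicity: 1 + 2 + 2 + 3 = 8.

1, 2, 2, 3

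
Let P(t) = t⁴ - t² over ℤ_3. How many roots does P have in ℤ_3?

3

Evaluate at each of the 3 elements of ℤ_3:
P(0) = 0 → root; P(1) = 0 → root; P(2) = 0 → root.
Roots: {0, 1, 2}.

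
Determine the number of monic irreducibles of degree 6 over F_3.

116

By the necklace-counting formula, N_3(6) = (1/6) Σ_{d|6} μ(6/d)·3^d.
Divisors of 6: 1, 2, 3, 6; μ(6/d) for each: 1, -1, -1, 1.
Σ = 3^1 − 3^2 − 3^3 + 3^6 = 696.
N = 696/6 = 116.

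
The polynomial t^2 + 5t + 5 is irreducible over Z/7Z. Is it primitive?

Yes

Write f(t) = t^2 + 5t + 5.
|GF(7^2)^×| = 7^2 − 1 = 48. Prime factorization: 48 = 2^4·3.
f is primitive ⇔ t has order 48 in GF(7)[t]/(f), i.e. t^(48/q) ≠ 1 for each prime q | 48.
t^(24) mod f = 6.
t^(16) mod f = 4.
None equal 1, so t has full order 48; f is primitive.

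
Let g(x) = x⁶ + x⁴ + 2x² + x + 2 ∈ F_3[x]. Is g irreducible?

Yes

Check for roots in F_3: g(0) = 2; g(1) = 1; g(2) = 2.
No roots, so no linear factors.
Monic irreducibles of degree 2 over GF(3): x² + 1, x² + x + 2, x² + 2x + 2.
None of them divide g (all give nonzero remainder).
Degree-3 irreducible divisors: test the 8 monic irreducibles of degree 3 over GF(3).
None of them divide g (all give nonzero remainder).
No irreducible factor of degree ≤ 3 exists, so g is irreducible over GF(3).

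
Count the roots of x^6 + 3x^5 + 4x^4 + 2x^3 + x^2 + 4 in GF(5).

Write h(x) = x^6 + 3x^5 + 4x^4 + 2x^3 + x^2 + 4.
Evaluate at each of the 5 elements of GF(5):
h(0) = 4; h(1) = 0 → root; h(2) = 3; h(3) = 4; h(4) = 0 → root.
Roots: {1, 4}.

2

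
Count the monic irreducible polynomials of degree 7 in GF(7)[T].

By the necklace-counting formula, N_7(7) = (1/7) Σ_{d|7} μ(7/d)·7^d.
Divisors of 7: 1, 7; μ(7/d) for each: -1, 1.
Σ = − 7^1 + 7^7 = 823536.
N = 823536/7 = 117648.

117648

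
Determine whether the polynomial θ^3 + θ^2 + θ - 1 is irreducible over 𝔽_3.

Write f(θ) = θ^3 + θ^2 + θ - 1.
Check for roots in 𝔽_3: f(0) = 2; f(1) = 2; f(2) = 1.
No roots. A degree-3 polynomial over a field with no linear factor is irreducible.

Yes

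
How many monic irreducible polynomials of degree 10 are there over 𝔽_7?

x^(7^10) − x is the product of all monic irreducibles of degree dividing 10; Möbius inversion gives N = (1/10) Σ μ(10/d)·7^d.
Divisors of 10: 1, 2, 5, 10; μ(10/d) for each: 1, -1, -1, 1.
Σ = 7^1 − 7^2 − 7^5 + 7^10 = 282458400.
N = 282458400/10 = 28245840.

28245840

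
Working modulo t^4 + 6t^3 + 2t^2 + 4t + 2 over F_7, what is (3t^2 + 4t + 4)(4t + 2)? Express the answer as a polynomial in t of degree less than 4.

5t^3 + t^2 + 3t + 1

Multiply in F_7[t]: (3t^2 + 4t + 4)·(4t + 2) = 5t^3 + t^2 + 3t + 1.
Reduced: 5t^3 + t^2 + 3t + 1.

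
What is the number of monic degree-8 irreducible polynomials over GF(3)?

x^(3^8) − x is the product of all monic irreducibles of degree dividing 8; Möbius inversion gives N = (1/8) Σ μ(8/d)·3^d.
Divisors of 8: 1, 2, 4, 8; μ(8/d) for each: 0, 0, -1, 1.
Σ = − 3^4 + 3^8 = 6480.
N = 6480/8 = 810.

810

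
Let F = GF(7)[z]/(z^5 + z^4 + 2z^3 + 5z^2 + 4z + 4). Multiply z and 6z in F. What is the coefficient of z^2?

Multiply in GF(7)[z]: (z)·(6z) = 6z^2.
Reduced: 6z^2.

6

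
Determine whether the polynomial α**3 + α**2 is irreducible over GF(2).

Write g(α) = α**3 + α**2.
Check for roots in GF(2): g(0) = 0 → root; g(1) = 0 → root.
g(0) = 0, so (α) divides g(α); g is reducible.

No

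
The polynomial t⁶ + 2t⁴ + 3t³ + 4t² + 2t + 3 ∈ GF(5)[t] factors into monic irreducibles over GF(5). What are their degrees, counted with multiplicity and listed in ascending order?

1, 1, 2, 2

Write g(t) = t⁶ + 2t⁴ + 3t³ + 4t² + 2t + 3.
Roots in GF(5): g(0) = 3; g(1) = 0 → root; g(2) = 3; g(3) = 2; g(4) = 0 → root.
Linear factors from roots: (t + 4), (t + 1).
Complete factorization: g(t) = (t + 1)·(t + 4)·(t² + 2t + 4)·(t² + 3t + 3).
Factor degrees with multiplicity: 1 + 1 + 2 + 2 = 6.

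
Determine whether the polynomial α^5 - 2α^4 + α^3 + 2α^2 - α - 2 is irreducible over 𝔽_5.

Write h(α) = α^5 - 2α^4 + α^3 + 2α^2 - α - 2.
Check for roots in 𝔽_5: h(0) = 3; h(1) = 4; h(2) = 2; h(3) = 1; h(4) = 2.
No roots, so no linear factors.
Degree-2 irreducible divisors: test the 10 monic irreducibles of degree 2 over GF(5).
None of them divide h (all give nonzero remainder).
No irreducible factor of degree ≤ 2 exists, so h is irreducible over GF(5).

Yes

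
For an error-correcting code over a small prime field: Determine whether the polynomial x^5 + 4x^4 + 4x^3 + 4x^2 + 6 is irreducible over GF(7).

Write P(x) = x^5 + 4x^4 + 4x^3 + 4x^2 + 6.
Check for roots in GF(7): P(0) = 6; P(1) = 5; P(2) = 3; P(3) = 3; P(4) = 1; P(5) = 1; P(6) = 2.
No roots, so no linear factors.
Degree-2 irreducible divisors: test the 21 monic irreducibles of degree 2 over GF(7).
None of them divide P (all give nonzero remainder).
No irreducible factor of degree ≤ 2 exists, so P is irreducible over GF(7).

Yes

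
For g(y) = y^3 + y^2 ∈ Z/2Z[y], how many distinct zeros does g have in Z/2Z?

2

Evaluate at each of the 2 elements of Z/2Z:
g(0) = 0 → root; g(1) = 0 → root.
Roots: {0, 1}.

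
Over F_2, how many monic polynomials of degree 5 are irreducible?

6

Gauss's count: N_{2}(5) = (1/5) Σ_{d|5} μ(5/d)·2^d.
Divisors of 5: 1, 5; μ(5/d) for each: -1, 1.
Σ = − 2^1 + 2^5 = 30.
N = 30/5 = 6.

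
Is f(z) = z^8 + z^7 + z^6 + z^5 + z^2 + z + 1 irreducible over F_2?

Yes

Check for roots in F_2: f(0) = 1; f(1) = 1.
No roots, so no linear factors.
Monic irreducibles of degree 2 over GF(2): z^2 + z + 1.
None of them divide f (all give nonzero remainder).
Monic irreducibles of degree 3 over GF(2): z^3 + z + 1, z^3 + z^2 + 1.
None of them divide f (all give nonzero remainder).
Monic irreducibles of degree 4 over GF(2): z^4 + z + 1, z^4 + z^3 + 1, z^4 + z^3 + z^2 + z + 1.
None of them divide f (all give nonzero remainder).
No irreducible factor of degree ≤ 4 exists, so f is irreducible over GF(2).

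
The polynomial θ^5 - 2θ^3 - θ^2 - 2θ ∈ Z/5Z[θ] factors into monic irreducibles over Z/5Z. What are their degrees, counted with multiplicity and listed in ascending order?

Write g(θ) = θ^5 - 2θ^3 - θ^2 - 2θ.
Roots in Z/5Z: g(0) = 0 → root; g(1) = 1; g(2) = 3; g(3) = 4; g(4) = 2.
Linear factors from roots: (θ).
Complete factorization: g(θ) = (θ)·(θ^4 - 2θ^2 - θ - 2).
Factor degrees with multiplicity: 1 + 4 = 5.

1, 4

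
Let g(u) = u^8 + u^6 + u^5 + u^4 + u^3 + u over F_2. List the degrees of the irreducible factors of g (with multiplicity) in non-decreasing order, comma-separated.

Roots in F_2: g(0) = 0 → root; g(1) = 0 → root.
Linear factors from roots: (u), (u + 1).
Complete factorization: g(u) = (u)·(u + 1)·(u^2 + u + 1)^3.
Factor degrees with multiplicity: 1 + 1 + 2 + 2 + 2 = 8.

1, 1, 2, 2, 2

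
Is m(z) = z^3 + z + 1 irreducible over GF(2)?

Check for roots in GF(2): m(0) = 1; m(1) = 1.
No roots. A degree-3 polynomial over a field with no linear factor is irreducible.

Yes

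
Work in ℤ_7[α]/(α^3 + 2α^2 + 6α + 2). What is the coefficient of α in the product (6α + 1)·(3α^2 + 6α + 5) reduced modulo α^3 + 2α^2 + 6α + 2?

Multiply in ℤ_7[α]: (6α + 1)·(3α^2 + 6α + 5) = 4α^3 + 4α^2 + α + 5.
Reduce using α^3 ≡ 5α^2 + α + 5 (mod α^3 + 2α^2 + 6α + 2).
Reduced: 3α^2 + 5α + 4.

5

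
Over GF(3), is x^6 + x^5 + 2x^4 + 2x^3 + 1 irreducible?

Write h(x) = x^6 + x^5 + 2x^4 + 2x^3 + 1.
Check for roots in GF(3): h(0) = 1; h(1) = 1; h(2) = 1.
No roots, so no linear factors.
Monic irreducibles of degree 2 over GF(3): x^2 + 1, x^2 + x + 2, x^2 + 2x + 2.
None of them divide h (all give nonzero remainder).
Degree-3 irreducible divisors: test the 8 monic irreducibles of degree 3 over GF(3).
None of them divide h (all give nonzero remainder).
No irreducible factor of degree ≤ 3 exists, so h is irreducible over GF(3).

Yes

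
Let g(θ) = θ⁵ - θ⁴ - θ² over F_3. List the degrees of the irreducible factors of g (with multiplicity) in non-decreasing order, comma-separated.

1, 1, 1, 2

Roots in F_3: g(0) = 0 → root; g(1) = 2; g(2) = 0 → root.
Linear factors from roots: (θ), (θ + 1).
Complete factorization: g(θ) = (θ + 1)·(θ)^2·(θ² + θ - 1).
Factor degrees with multiplicity: 1 + 1 + 1 + 2 = 5.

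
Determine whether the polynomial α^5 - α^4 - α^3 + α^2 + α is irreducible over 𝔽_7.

No

Write P(α) = α^5 - α^4 - α^3 + α^2 + α.
Check for roots in 𝔽_7: P(0) = 0 → root; P(1) = 1; P(2) = 0 → root; P(3) = 0 → root; P(4) = 3; P(5) = 4; P(6) = 6.
P(0) = 0, so (α) divides P(α); P is reducible.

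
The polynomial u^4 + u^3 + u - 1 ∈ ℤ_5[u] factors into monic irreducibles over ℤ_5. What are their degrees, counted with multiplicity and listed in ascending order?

1, 1, 1, 1

Write f(u) = u^4 + u^3 + u - 1.
Roots in ℤ_5: f(0) = 4; f(1) = 2; f(2) = 0 → root; f(3) = 0 → root; f(4) = 3.
Linear factors from roots: (u - 2), (u + 2).
Complete factorization: f(u) = (u + 2)·(u - 2)^3.
Factor degrees with multiplicity: 1 + 1 + 1 + 1 = 4.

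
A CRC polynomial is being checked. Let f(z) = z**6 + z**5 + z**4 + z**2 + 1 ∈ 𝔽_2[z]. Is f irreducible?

Check for roots in 𝔽_2: f(0) = 1; f(1) = 1.
No roots, so no linear factors.
Monic irreducibles of degree 2 over GF(2): z**2 + z + 1.
None of them divide f (all give nonzero remainder).
Monic irreducibles of degree 3 over GF(2): z**3 + z + 1, z**3 + z**2 + 1.
None of them divide f (all give nonzero remainder).
No irreducible factor of degree ≤ 3 exists, so f is irreducible over GF(2).

Yes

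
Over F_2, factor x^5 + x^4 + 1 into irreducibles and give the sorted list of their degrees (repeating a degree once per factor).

Write g(x) = x^5 + x^4 + 1.
Roots in F_2: g(0) = 1; g(1) = 1.
Complete factorization: g(x) = (x^2 + x + 1)·(x^3 + x + 1).
Factor degrees with multiplicity: 2 + 3 = 5.

2, 3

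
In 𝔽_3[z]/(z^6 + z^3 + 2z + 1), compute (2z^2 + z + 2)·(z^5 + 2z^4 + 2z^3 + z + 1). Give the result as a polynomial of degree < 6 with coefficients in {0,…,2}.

Multiply in 𝔽_3[z]: (2z^2 + z + 2)·(z^5 + 2z^4 + 2z^3 + z + 1) = 2z^7 + 2z^6 + 2z^5 + 2.
Reduce using z^6 ≡ 2z^3 + z + 2 (mod z^6 + z^3 + 2z + 1).
Reduced: 2z^5 + z^4 + z^3 + 2z^2.

2z^5 + z^4 + z^3 + 2z^2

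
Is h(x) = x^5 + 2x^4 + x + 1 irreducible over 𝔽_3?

Check for roots in 𝔽_3: h(0) = 1; h(1) = 2; h(2) = 1.
No roots, so no linear factors.
Monic irreducibles of degree 2 over GF(3): x^2 + 1, x^2 + x + 2, x^2 + 2x + 2.
None of them divide h (all give nonzero remainder).
No irreducible factor of degree ≤ 2 exists, so h is irreducible over GF(3).

Yes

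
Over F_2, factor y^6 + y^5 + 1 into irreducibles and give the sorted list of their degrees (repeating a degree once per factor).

6

Write f(y) = y^6 + y^5 + 1.
Roots in F_2: f(0) = 1; f(1) = 1.
Complete factorization: f(y) = (y^6 + y^5 + 1).
Factor degrees with multiplicity: 6 = 6.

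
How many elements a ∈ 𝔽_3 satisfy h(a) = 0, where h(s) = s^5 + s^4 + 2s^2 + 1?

Evaluate at each of the 3 elements of 𝔽_3:
h(0) = 1; h(1) = 2; h(2) = 0 → root.
Roots: {2}.

1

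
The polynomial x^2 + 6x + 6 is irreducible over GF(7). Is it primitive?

No

Write f(x) = x^2 + 6x + 6.
|GF(7^2)^×| = 7^2 − 1 = 48. Prime factorization: 48 = 2^4·3.
f is primitive ⇔ x has order 48 in GF(7)[x]/(f), i.e. x^(48/q) ≠ 1 for each prime q | 48.
x^(24) mod f = 6.
x^(16) mod f = 1
Since x^(16) = 1, the order of x divides 16 < 48; not primitive.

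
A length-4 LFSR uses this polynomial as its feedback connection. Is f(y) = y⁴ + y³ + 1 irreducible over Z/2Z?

Check for roots in Z/2Z: f(0) = 1; f(1) = 1.
No roots, so no linear factors.
Monic irreducibles of degree 2 over GF(2): y² + y + 1.
None of them divide f (all give nonzero remainder).
No irreducible factor of degree ≤ 2 exists, so f is irreducible over GF(2).

Yes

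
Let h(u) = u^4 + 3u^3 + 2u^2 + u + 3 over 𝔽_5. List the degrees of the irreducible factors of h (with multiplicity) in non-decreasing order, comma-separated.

Roots in 𝔽_5: h(0) = 3; h(1) = 0 → root; h(2) = 3; h(3) = 1; h(4) = 2.
Linear factors from roots: (u + 4).
Complete factorization: h(u) = (u + 4)·(u^3 + 4u^2 + u + 2).
Factor degrees with multiplicity: 1 + 3 = 4.

1, 3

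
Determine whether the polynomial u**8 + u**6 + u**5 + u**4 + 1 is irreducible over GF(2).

Yes

Write P(u) = u**8 + u**6 + u**5 + u**4 + 1.
Check for roots in GF(2): P(0) = 1; P(1) = 1.
No roots, so no linear factors.
Monic irreducibles of degree 2 over GF(2): u**2 + u + 1.
None of them divide P (all give nonzero remainder).
Monic irreducibles of degree 3 over GF(2): u**3 + u + 1, u**3 + u**2 + 1.
None of them divide P (all give nonzero remainder).
Monic irreducibles of degree 4 over GF(2): u**4 + u + 1, u**4 + u**3 + 1, u**4 + u**3 + u**2 + u + 1.
None of them divide P (all give nonzero remainder).
No irreducible factor of degree ≤ 4 exists, so P is irreducible over GF(2).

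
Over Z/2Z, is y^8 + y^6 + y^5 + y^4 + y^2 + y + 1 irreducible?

Yes

Write f(y) = y^8 + y^6 + y^5 + y^4 + y^2 + y + 1.
Check for roots in Z/2Z: f(0) = 1; f(1) = 1.
No roots, so no linear factors.
Monic irreducibles of degree 2 over GF(2): y^2 + y + 1.
None of them divide f (all give nonzero remainder).
Monic irreducibles of degree 3 over GF(2): y^3 + y + 1, y^3 + y^2 + 1.
None of them divide f (all give nonzero remainder).
Monic irreducibles of degree 4 over GF(2): y^4 + y + 1, y^4 + y^3 + 1, y^4 + y^3 + y^2 + y + 1.
None of them divide f (all give nonzero remainder).
No irreducible factor of degree ≤ 4 exists, so f is irreducible over GF(2).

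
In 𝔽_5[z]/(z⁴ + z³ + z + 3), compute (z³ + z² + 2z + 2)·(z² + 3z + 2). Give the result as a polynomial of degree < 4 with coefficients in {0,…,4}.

4z^3 + 4z^2 + 4z

Multiply in 𝔽_5[z]: (z³ + z² + 2z + 2)·(z² + 3z + 2) = z⁵ + 4z⁴ + 2z³ + 4.
Reduce using z⁴ ≡ 4z³ + 4z + 2 (mod z⁴ + z³ + z + 3).
Reduced: 4z³ + 4z² + 4z.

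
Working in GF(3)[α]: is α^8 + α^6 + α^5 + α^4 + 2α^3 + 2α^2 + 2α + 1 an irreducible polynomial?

Yes

Write f(α) = α^8 + α^6 + α^5 + α^4 + 2α^3 + 2α^2 + 2α + 1.
Check for roots in GF(3): f(0) = 1; f(1) = 2; f(2) = 1.
No roots, so no linear factors.
Monic irreducibles of degree 2 over GF(3): α^2 + 1, α^2 + α + 2, α^2 + 2α + 2.
None of them divide f (all give nonzero remainder).
Degree-3 irreducible divisors: test the 8 monic irreducibles of degree 3 over GF(3).
None of them divide f (all give nonzero remainder).
Degree-4 irreducible divisors: test the 18 monic irreducibles of degree 4 over GF(3).
None of them divide f (all give nonzero remainder).
No irreducible factor of degree ≤ 4 exists, so f is irreducible over GF(3).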